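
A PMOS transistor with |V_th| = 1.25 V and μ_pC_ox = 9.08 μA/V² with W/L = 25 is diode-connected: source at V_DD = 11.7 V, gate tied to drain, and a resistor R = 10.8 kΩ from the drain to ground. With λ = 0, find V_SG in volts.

V_SG = 3.79 V

With gate tied to drain, V_SG = V_SD ≥ V_SG − |V_th|, so the device is in saturation.
k_p = μ_pC_ox · (W/L) = 0.227 mA/V².
KCL at the drain: ½ k_p (V_SG − |V_th|)² = (V_DD − V_SG)/R.
Let x = V_SG − 1.25. Then 1.23 x² + x − 10.45 = 0, giving x = 2.54 V (positive root), so V_SG = 3.79 V.
I_D = (V_DD − V_SG)/R = (11.7 − 3.79) / 10.8 = 0.732 mA.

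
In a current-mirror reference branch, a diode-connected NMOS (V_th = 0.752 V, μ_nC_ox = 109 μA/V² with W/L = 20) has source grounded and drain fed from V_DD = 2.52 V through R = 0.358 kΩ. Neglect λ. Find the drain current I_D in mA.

With gate tied to drain, V_GS = V_DS ≥ V_GS − V_th, so the device is in saturation.
k_n = μ_nC_ox · (W/L) = 2.18 mA/V².
KCL at the drain: ½ k_n (V_GS − V_th)² = (V_DD − V_GS)/R.
Let x = V_GS − 0.752. Then 0.39 x² + x − 1.768 = 0, giving x = 1.2 V (positive root), so V_GS = 1.96 V.
I_D = (V_DD − V_GS)/R = (2.52 − 1.96) / 0.358 = 1.58 mA.

I_D = 1.58 mA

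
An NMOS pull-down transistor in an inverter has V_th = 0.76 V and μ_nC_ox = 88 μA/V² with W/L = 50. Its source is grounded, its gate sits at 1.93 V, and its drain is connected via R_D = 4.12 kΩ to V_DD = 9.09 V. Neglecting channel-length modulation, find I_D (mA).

V_GS = V_G = 1.93 V, so V_ov = 1.93 − 0.76 = 1.17 V.
k_n = μ_nC_ox · (W/L) = 4.4 mA/V².
Assume saturation: I_D = ½ k_n V_ov² = 0.5 × 4.4 × 1.17² = 3.01 mA, giving V_DS = V_DD − I_D R_D = 9.09 − 3.01 × 4.12 = -3.32 V.
But -3.32 V < V_ov = 1.17 V, so the device is actually in triode.
In triode I_D = k_n[V_ov V_DS − ½ V_DS²] and I_D = (V_DD − V_DS)/R_D. Equating: 9.06 V_DS² − 22.21 V_DS + 9.09 = 0, giving V_DS = 0.519 V (the root below V_ov).
I_D = (9.09 − 0.519) / 4.12 = 2.08 mA.

I_D = 2.08 mA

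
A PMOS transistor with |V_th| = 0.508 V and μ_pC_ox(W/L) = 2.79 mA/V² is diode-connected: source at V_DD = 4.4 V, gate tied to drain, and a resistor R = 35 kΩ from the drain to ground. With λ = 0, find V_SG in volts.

With gate tied to drain, V_SG = V_SD ≥ V_SG − |V_th|, so the device is in saturation.
KCL at the drain: ½ k_p (V_SG − |V_th|)² = (V_DD − V_SG)/R.
Let x = V_SG − 0.508. Then 48.8 x² + x − 3.892 = 0, giving x = 0.272 V (positive root), so V_SG = 0.78 V.
I_D = (V_DD − V_SG)/R = (4.4 − 0.78) / 35 = 0.103 mA.

V_SG = 0.780 V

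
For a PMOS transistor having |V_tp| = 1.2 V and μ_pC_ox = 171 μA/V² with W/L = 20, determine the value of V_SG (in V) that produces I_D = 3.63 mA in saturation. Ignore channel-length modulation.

V_SG = 2.66 V

k_p = μ_pC_ox · (W/L) = 3.42 mA/V².
In saturation I_D = ½ k_p (V_SG − |V_tp|)², so V_SG − |V_tp| = √(2 I_D / k_p) = √(2 × 3.63 / 3.42) = 1.46 V.
V_SG = 1.2 + 1.46 = 2.66 V.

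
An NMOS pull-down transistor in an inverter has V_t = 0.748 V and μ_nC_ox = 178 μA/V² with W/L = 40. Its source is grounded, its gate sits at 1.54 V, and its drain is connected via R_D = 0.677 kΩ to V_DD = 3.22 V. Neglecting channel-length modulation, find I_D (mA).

V_GS = V_G = 1.54 V, so V_ov = 1.54 − 0.748 = 0.792 V.
k_n = μ_nC_ox · (W/L) = 7.12 mA/V².
Assume saturation: I_D = ½ k_n V_ov² = 0.5 × 7.12 × 0.792² = 2.23 mA, giving V_DS = V_DD − I_D R_D = 3.22 − 2.23 × 0.677 = 1.71 V.
V_DS = 1.71 V ≥ V_ov = 0.792 V, confirming saturation.

I_D = 2.23 mA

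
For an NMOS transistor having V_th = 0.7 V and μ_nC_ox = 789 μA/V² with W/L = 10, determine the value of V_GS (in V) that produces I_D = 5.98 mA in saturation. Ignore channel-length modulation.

k_n = μ_nC_ox · (W/L) = 7.89 mA/V².
In saturation I_D = ½ k_n (V_GS − V_th)², so V_GS − V_th = √(2 I_D / k_n) = √(2 × 5.98 / 7.89) = 1.23 V.
V_GS = 0.7 + 1.23 = 1.93 V.

V_GS = 1.93 V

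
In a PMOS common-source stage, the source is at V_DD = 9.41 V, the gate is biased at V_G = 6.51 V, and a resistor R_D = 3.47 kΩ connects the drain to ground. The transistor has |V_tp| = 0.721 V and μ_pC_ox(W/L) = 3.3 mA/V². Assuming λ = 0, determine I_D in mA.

I_D = 2.60 mA

V_SG = V_DD − V_G = 9.41 − 6.51 = 2.9 V, so V_ov = 2.9 − 0.721 = 2.18 V.
Assume saturation: I_D = ½ k_p V_ov² = 0.5 × 3.3 × 2.18² = 7.83 mA, giving V_SD = V_DD − I_D R_D = 9.41 − 7.83 × 3.47 = -17.8 V.
But -17.8 V < V_ov = 2.18 V, so the device is actually in triode.
In triode I_D = k_p[V_ov V_SD − ½ V_SD²] and I_D = (V_DD − V_SD)/R_D. Equating: 5.73 V_SD² − 25.95 V_SD + 9.41 = 0, giving V_SD = 0.397 V (the root below V_ov).
I_D = (9.41 − 0.397) / 3.47 = 2.6 mA.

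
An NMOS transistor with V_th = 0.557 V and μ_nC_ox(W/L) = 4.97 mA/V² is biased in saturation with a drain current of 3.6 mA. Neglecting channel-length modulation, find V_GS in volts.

In saturation I_D = ½ k_n (V_GS − V_th)², so V_GS − V_th = √(2 I_D / k_n) = √(2 × 3.6 / 4.97) = 1.2 V.
V_GS = 0.557 + 1.2 = 1.76 V.

V_GS = 1.76 V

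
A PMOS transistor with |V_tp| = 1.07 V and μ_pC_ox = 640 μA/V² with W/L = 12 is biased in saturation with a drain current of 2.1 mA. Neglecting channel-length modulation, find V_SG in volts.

k_p = μ_pC_ox · (W/L) = 7.68 mA/V².
In saturation I_D = ½ k_p (V_SG − |V_tp|)², so V_SG − |V_tp| = √(2 I_D / k_p) = √(2 × 2.1 / 7.68) = 0.74 V.
V_SG = 1.07 + 0.74 = 1.81 V.

V_SG = 1.81 V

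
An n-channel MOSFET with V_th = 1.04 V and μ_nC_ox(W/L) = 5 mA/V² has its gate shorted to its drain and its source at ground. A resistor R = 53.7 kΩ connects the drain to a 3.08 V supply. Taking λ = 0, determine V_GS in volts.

With gate tied to drain, V_GS = V_DS ≥ V_GS − V_th, so the device is in saturation.
KCL at the drain: ½ k_n (V_GS − V_th)² = (V_DD − V_GS)/R.
Let x = V_GS − 1.04. Then 134 x² + x − 2.04 = 0, giving x = 0.12 V (positive root), so V_GS = 1.16 V.
I_D = (V_DD − V_GS)/R = (3.08 − 1.16) / 53.7 = 0.0358 mA.

V_GS = 1.16 V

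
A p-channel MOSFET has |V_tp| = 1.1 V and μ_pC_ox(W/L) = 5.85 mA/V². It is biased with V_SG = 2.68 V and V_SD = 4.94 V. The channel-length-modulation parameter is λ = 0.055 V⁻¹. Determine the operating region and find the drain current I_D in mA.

Saturation; I_D = 9.29 mA

V_ov = V_SG − |V_tp| = 2.68 − 1.1 = 1.58 V.
Since V_SD = 4.94 V ≥ V_ov = 1.58 V, the device is in saturation.
I_D = ½ k_p V_ov² (1 + λ V_SD) = 0.5 × 5.85 × 1.58² × (1 + 0.055 × 4.94) = 9.29 mA.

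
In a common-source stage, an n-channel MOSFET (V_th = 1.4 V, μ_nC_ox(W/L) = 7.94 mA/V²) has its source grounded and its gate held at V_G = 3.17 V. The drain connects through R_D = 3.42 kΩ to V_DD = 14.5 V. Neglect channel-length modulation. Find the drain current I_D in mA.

I_D = 4.14 mA

V_GS = V_G = 3.17 V, so V_ov = 3.17 − 1.4 = 1.77 V.
Assume saturation: I_D = ½ k_n V_ov² = 0.5 × 7.94 × 1.77² = 12.4 mA, giving V_DS = V_DD − I_D R_D = 14.5 − 12.4 × 3.42 = -28 V.
But -28 V < V_ov = 1.77 V, so the device is actually in triode.
In triode I_D = k_n[V_ov V_DS − ½ V_DS²] and I_D = (V_DD − V_DS)/R_D. Equating: 13.6 V_DS² − 49.06 V_DS + 14.5 = 0, giving V_DS = 0.325 V (the root below V_ov).
I_D = (14.5 − 0.325) / 3.42 = 4.14 mA.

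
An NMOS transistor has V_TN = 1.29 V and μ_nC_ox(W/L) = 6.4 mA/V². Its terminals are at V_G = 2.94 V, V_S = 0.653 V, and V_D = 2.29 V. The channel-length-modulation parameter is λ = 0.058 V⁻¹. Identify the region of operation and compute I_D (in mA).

V_GS = V_G − V_S = 2.94 − 0.653 = 2.29 V; V_DS = V_D − V_S = 2.29 − 0.653 = 1.64 V.
V_ov = V_GS − V_TN = 2.29 − 1.29 = 0.997 V.
Since V_DS = 1.64 V ≥ V_ov = 0.997 V, the device is in saturation.
I_D = ½ k_n V_ov² (1 + λ V_DS) = 0.5 × 6.4 × 0.997² × (1 + 0.058 × 1.64) = 3.48 mA.

Saturation; I_D = 3.48 mA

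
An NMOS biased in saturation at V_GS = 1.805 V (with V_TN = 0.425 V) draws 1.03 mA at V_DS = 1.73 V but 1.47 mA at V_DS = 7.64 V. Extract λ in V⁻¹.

With V_GS fixed, I_D ∝ (1 + λ V_DS) in saturation, so I_D2/I_D1 = (1 + λ V_DS2)/(1 + λ V_DS1).
1.47/1.03 = 1.427 = (1 + 7.64 λ)/(1 + 1.73 λ).
Solving: λ (I_D1 V_DS2 − I_D2 V_DS1) = I_D2 − I_D1, so λ = (1.47 − 1.03) / (1.03 × 7.64 − 1.47 × 1.73) = 0.44 / 5.33 = 0.0826 V⁻¹.

λ = 0.0826 V⁻¹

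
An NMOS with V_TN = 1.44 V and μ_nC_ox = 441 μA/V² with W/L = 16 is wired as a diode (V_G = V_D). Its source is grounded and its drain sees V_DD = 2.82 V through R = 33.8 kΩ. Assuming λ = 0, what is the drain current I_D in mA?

I_D = 0.0378 mA

With gate tied to drain, V_GS = V_DS ≥ V_GS − V_TN, so the device is in saturation.
k_n = μ_nC_ox · (W/L) = 7.056 mA/V².
KCL at the drain: ½ k_n (V_GS − V_TN)² = (V_DD − V_GS)/R.
Let x = V_GS − 1.44. Then 119 x² + x − 1.38 = 0, giving x = 0.103 V (positive root), so V_GS = 1.54 V.
I_D = (V_DD − V_GS)/R = (2.82 − 1.54) / 33.8 = 0.0378 mA.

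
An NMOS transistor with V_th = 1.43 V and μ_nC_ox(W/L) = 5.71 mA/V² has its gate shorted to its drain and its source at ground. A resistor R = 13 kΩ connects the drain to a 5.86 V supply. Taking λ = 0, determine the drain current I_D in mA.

I_D = 0.315 mA

With gate tied to drain, V_GS = V_DS ≥ V_GS − V_th, so the device is in saturation.
KCL at the drain: ½ k_n (V_GS − V_th)² = (V_DD − V_GS)/R.
Let x = V_GS − 1.43. Then 37.1 x² + x − 4.43 = 0, giving x = 0.332 V (positive root), so V_GS = 1.76 V.
I_D = (V_DD − V_GS)/R = (5.86 − 1.76) / 13 = 0.315 mA.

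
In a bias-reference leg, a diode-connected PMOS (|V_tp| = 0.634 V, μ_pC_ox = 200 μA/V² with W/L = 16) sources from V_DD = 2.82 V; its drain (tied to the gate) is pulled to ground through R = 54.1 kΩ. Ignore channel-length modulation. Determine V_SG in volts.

V_SG = 0.787 V

With gate tied to drain, V_SG = V_SD ≥ V_SG − |V_tp|, so the device is in saturation.
k_p = μ_pC_ox · (W/L) = 3.2 mA/V².
KCL at the drain: ½ k_p (V_SG − |V_tp|)² = (V_DD − V_SG)/R.
Let x = V_SG − 0.634. Then 86.6 x² + x − 2.186 = 0, giving x = 0.153 V (positive root), so V_SG = 0.787 V.
I_D = (V_DD − V_SG)/R = (2.82 − 0.787) / 54.1 = 0.0376 mA.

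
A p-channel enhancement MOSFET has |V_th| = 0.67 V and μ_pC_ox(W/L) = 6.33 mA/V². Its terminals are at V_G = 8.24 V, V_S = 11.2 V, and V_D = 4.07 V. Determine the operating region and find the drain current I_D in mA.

V_SG = V_S − V_G = 11.2 − 8.24 = 2.96 V; V_SD = V_S − V_D = 11.2 − 4.07 = 7.13 V.
V_ov = V_SG − |V_th| = 2.96 − 0.67 = 2.29 V.
Since V_SD = 7.13 V ≥ V_ov = 2.29 V, the device is in saturation.
I_D = ½ k_p V_ov² = 0.5 × 6.33 × 2.29² = 16.6 mA.

Saturation; I_D = 16.6 mA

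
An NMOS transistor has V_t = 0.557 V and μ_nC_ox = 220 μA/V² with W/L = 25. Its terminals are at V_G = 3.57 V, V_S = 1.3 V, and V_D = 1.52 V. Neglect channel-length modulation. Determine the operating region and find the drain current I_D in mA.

Triode; I_D = 1.94 mA

V_GS = V_G − V_S = 3.57 − 1.3 = 2.27 V; V_DS = V_D − V_S = 1.52 − 1.3 = 0.22 V.
k_n = μ_nC_ox · (W/L) = 5.5 mA/V².
V_ov = V_GS − V_t = 2.27 − 0.557 = 1.71 V.
Since V_DS = 0.22 V < V_ov = 1.71 V, the device is in the triode region.
I_D = k_n [V_ov · V_DS − ½ V_DS²] = 5.5 × [1.71 × 0.22 − 0.5 × 0.22²] = 1.94 mA.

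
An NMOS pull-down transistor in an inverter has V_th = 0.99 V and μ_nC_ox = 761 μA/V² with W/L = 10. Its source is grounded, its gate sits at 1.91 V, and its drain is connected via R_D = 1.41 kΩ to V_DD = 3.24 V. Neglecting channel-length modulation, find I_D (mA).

I_D = 2.04 mA

V_GS = V_G = 1.91 V, so V_ov = 1.91 − 0.99 = 0.92 V.
k_n = μ_nC_ox · (W/L) = 7.61 mA/V².
Assume saturation: I_D = ½ k_n V_ov² = 0.5 × 7.61 × 0.92² = 3.22 mA, giving V_DS = V_DD − I_D R_D = 3.24 − 3.22 × 1.41 = -1.3 V.
But -1.3 V < V_ov = 0.92 V, so the device is actually in triode.
In triode I_D = k_n[V_ov V_DS − ½ V_DS²] and I_D = (V_DD − V_DS)/R_D. Equating: 5.37 V_DS² − 10.87 V_DS + 3.24 = 0, giving V_DS = 0.363 V (the root below V_ov).
I_D = (3.24 − 0.363) / 1.41 = 2.04 mA.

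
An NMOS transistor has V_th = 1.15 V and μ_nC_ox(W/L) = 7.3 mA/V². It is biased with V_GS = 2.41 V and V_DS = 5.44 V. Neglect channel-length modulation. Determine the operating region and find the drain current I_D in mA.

Saturation; I_D = 5.79 mA

V_ov = V_GS − V_th = 2.41 − 1.15 = 1.26 V.
Since V_DS = 5.44 V ≥ V_ov = 1.26 V, the device is in saturation.
I_D = ½ k_n V_ov² = 0.5 × 7.3 × 1.26² = 5.79 mA.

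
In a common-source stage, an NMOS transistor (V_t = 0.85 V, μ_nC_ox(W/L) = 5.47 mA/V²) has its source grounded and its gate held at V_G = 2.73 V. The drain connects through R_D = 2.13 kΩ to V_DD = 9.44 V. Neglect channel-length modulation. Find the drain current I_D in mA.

I_D = 4.21 mA

V_GS = V_G = 2.73 V, so V_ov = 2.73 − 0.85 = 1.88 V.
Assume saturation: I_D = ½ k_n V_ov² = 0.5 × 5.47 × 1.88² = 9.67 mA, giving V_DS = V_DD − I_D R_D = 9.44 − 9.67 × 2.13 = -11.1 V.
But -11.1 V < V_ov = 1.88 V, so the device is actually in triode.
In triode I_D = k_n[V_ov V_DS − ½ V_DS²] and I_D = (V_DD − V_DS)/R_D. Equating: 5.83 V_DS² − 22.9 V_DS + 9.44 = 0, giving V_DS = 0.468 V (the root below V_ov).
I_D = (9.44 − 0.468) / 2.13 = 4.21 mA.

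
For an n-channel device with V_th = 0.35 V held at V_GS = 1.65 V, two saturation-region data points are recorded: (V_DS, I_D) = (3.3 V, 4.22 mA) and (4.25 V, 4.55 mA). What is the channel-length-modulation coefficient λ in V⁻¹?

With V_GS fixed, I_D ∝ (1 + λ V_DS) in saturation, so I_D2/I_D1 = (1 + λ V_DS2)/(1 + λ V_DS1).
4.55/4.22 = 1.078 = (1 + 4.25 λ)/(1 + 3.3 λ).
Solving: λ (I_D1 V_DS2 − I_D2 V_DS1) = I_D2 − I_D1, so λ = (4.55 − 4.22) / (4.22 × 4.25 − 4.55 × 3.3) = 0.33 / 2.92 = 0.113 V⁻¹.

λ = 0.113 V⁻¹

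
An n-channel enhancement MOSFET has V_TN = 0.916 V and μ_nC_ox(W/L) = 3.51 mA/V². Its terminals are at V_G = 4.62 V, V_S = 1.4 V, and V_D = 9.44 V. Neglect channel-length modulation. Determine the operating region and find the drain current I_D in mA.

V_GS = V_G − V_S = 4.62 − 1.4 = 3.22 V; V_DS = V_D − V_S = 9.44 − 1.4 = 8.04 V.
V_ov = V_GS − V_TN = 3.22 − 0.916 = 2.3 V.
Since V_DS = 8.04 V ≥ V_ov = 2.3 V, the device is in saturation.
I_D = ½ k_n V_ov² = 0.5 × 3.51 × 2.3² = 9.32 mA.

Saturation; I_D = 9.32 mA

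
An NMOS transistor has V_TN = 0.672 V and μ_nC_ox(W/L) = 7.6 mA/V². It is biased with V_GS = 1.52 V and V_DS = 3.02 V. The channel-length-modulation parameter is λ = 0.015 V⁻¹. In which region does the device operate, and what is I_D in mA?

Saturation; I_D = 2.86 mA

V_ov = V_GS − V_TN = 1.52 − 0.672 = 0.848 V.
Since V_DS = 3.02 V ≥ V_ov = 0.848 V, the device is in saturation.
I_D = ½ k_n V_ov² (1 + λ V_DS) = 0.5 × 7.6 × 0.848² × (1 + 0.015 × 3.02) = 2.86 mA.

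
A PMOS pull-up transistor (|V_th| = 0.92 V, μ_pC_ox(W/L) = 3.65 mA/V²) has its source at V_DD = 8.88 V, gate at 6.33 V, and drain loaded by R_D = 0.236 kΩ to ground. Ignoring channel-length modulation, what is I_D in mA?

V_SG = V_DD − V_G = 8.88 − 6.33 = 2.55 V, so V_ov = 2.55 − 0.92 = 1.63 V.
Assume saturation: I_D = ½ k_p V_ov² = 0.5 × 3.65 × 1.63² = 4.85 mA, giving V_SD = V_DD − I_D R_D = 8.88 − 4.85 × 0.236 = 7.74 V.
V_SD = 7.74 V ≥ V_ov = 1.63 V, confirming saturation.

I_D = 4.85 mA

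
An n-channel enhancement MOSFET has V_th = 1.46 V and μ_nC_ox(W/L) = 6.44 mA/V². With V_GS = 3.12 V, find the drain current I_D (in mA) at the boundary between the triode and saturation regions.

At the boundary V_DS = V_ov = V_GS − V_th = 3.12 − 1.46 = 1.66 V.
I_D = ½ k_n V_ov² = 0.5 × 6.44 × 1.66² = 8.87 mA.

I_D = 8.87 mA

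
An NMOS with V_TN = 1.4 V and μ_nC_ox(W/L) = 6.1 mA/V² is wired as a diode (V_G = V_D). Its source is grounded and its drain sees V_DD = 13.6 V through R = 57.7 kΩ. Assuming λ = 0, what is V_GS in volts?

V_GS = 1.66 V

With gate tied to drain, V_GS = V_DS ≥ V_GS − V_TN, so the device is in saturation.
KCL at the drain: ½ k_n (V_GS − V_TN)² = (V_DD − V_GS)/R.
Let x = V_GS − 1.4. Then 176 x² + x − 12.2 = 0, giving x = 0.26 V (positive root), so V_GS = 1.66 V.
I_D = (V_DD − V_GS)/R = (13.6 − 1.66) / 57.7 = 0.207 mA.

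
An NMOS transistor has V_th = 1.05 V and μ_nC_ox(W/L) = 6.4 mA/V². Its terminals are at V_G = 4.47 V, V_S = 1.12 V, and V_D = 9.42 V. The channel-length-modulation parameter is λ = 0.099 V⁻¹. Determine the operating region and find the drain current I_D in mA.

V_GS = V_G − V_S = 4.47 − 1.12 = 3.35 V; V_DS = V_D − V_S = 9.42 − 1.12 = 8.3 V.
V_ov = V_GS − V_th = 3.35 − 1.05 = 2.3 V.
Since V_DS = 8.3 V ≥ V_ov = 2.3 V, the device is in saturation.
I_D = ½ k_n V_ov² (1 + λ V_DS) = 0.5 × 6.4 × 2.3² × (1 + 0.099 × 8.3) = 30.8 mA.

Saturation; I_D = 30.8 mA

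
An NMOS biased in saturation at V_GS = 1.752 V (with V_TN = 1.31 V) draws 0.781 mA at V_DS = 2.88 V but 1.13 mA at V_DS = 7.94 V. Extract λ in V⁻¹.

λ = 0.118 V⁻¹

With V_GS fixed, I_D ∝ (1 + λ V_DS) in saturation, so I_D2/I_D1 = (1 + λ V_DS2)/(1 + λ V_DS1).
1.13/0.781 = 1.447 = (1 + 7.94 λ)/(1 + 2.88 λ).
Solving: λ (I_D1 V_DS2 − I_D2 V_DS1) = I_D2 − I_D1, so λ = (1.13 − 0.781) / (0.781 × 7.94 − 1.13 × 2.88) = 0.349 / 2.95 = 0.118 V⁻¹.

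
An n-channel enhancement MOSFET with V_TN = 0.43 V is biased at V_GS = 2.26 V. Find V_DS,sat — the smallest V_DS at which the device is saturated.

The boundary between triode and saturation is V_DS = V_GS − V_TN = V_ov.
V_ov = 2.26 − 0.43 = 1.83 V.

V_DS,sat = 1.83 V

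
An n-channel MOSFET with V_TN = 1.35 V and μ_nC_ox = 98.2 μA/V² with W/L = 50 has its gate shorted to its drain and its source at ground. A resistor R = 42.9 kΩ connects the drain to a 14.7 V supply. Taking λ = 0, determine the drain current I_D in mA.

With gate tied to drain, V_GS = V_DS ≥ V_GS − V_TN, so the device is in saturation.
k_n = μ_nC_ox · (W/L) = 4.91 mA/V².
KCL at the drain: ½ k_n (V_GS − V_TN)² = (V_DD − V_GS)/R.
Let x = V_GS − 1.35. Then 105 x² + x − 13.35 = 0, giving x = 0.351 V (positive root), so V_GS = 1.7 V.
I_D = (V_DD − V_GS)/R = (14.7 − 1.7) / 42.9 = 0.303 mA.

I_D = 0.303 mA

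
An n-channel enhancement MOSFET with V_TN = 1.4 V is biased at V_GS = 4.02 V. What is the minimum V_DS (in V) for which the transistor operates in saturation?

The boundary between triode and saturation is V_DS = V_GS − V_TN = V_ov.
V_ov = 4.02 − 1.4 = 2.62 V.

V_DS,sat = 2.62 V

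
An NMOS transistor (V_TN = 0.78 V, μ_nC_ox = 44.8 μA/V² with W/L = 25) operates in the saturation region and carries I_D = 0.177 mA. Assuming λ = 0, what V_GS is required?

k_n = μ_nC_ox · (W/L) = 1.12 mA/V².
In saturation I_D = ½ k_n (V_GS − V_TN)², so V_GS − V_TN = √(2 I_D / k_n) = √(2 × 0.177 / 1.12) = 0.562 V.
V_GS = 0.78 + 0.562 = 1.34 V.

V_GS = 1.34 V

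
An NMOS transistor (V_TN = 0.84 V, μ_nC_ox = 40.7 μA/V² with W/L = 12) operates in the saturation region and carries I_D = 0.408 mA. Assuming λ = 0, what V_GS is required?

V_GS = 2.13 V

k_n = μ_nC_ox · (W/L) = 0.4884 mA/V².
In saturation I_D = ½ k_n (V_GS − V_TN)², so V_GS − V_TN = √(2 I_D / k_n) = √(2 × 0.408 / 0.4884) = 1.29 V.
V_GS = 0.84 + 1.29 = 2.13 V.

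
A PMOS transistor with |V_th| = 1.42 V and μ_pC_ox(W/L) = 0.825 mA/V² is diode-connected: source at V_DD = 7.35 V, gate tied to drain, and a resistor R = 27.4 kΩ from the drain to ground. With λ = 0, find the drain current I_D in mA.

With gate tied to drain, V_SG = V_SD ≥ V_SG − |V_th|, so the device is in saturation.
KCL at the drain: ½ k_p (V_SG − |V_th|)² = (V_DD − V_SG)/R.
Let x = V_SG − 1.42. Then 11.3 x² + x − 5.93 = 0, giving x = 0.681 V (positive root), so V_SG = 2.1 V.
I_D = (V_DD − V_SG)/R = (7.35 − 2.1) / 27.4 = 0.192 mA.

I_D = 0.192 mA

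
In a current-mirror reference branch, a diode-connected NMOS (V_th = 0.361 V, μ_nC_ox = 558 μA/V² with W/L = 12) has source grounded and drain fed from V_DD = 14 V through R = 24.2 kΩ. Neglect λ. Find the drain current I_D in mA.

I_D = 0.547 mA

With gate tied to drain, V_GS = V_DS ≥ V_GS − V_th, so the device is in saturation.
k_n = μ_nC_ox · (W/L) = 6.696 mA/V².
KCL at the drain: ½ k_n (V_GS − V_th)² = (V_DD − V_GS)/R.
Let x = V_GS − 0.361. Then 81 x² + x − 13.64 = 0, giving x = 0.404 V (positive root), so V_GS = 0.765 V.
I_D = (V_DD − V_GS)/R = (14 − 0.765) / 24.2 = 0.547 mA.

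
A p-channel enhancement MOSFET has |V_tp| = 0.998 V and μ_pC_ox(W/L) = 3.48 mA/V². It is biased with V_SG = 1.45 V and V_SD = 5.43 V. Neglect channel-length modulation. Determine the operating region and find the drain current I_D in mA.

Saturation; I_D = 0.355 mA

V_ov = V_SG − |V_tp| = 1.45 − 0.998 = 0.452 V.
Since V_SD = 5.43 V ≥ V_ov = 0.452 V, the device is in saturation.
I_D = ½ k_p V_ov² = 0.5 × 3.48 × 0.452² = 0.355 mA.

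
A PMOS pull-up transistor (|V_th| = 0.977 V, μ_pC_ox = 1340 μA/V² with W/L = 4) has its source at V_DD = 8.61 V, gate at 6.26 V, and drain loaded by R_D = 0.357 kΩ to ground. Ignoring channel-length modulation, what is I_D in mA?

I_D = 5.05 mA

V_SG = V_DD − V_G = 8.61 − 6.26 = 2.35 V, so V_ov = 2.35 − 0.977 = 1.37 V.
k_p = μ_pC_ox · (W/L) = 5.36 mA/V².
Assume saturation: I_D = ½ k_p V_ov² = 0.5 × 5.36 × 1.37² = 5.05 mA, giving V_SD = V_DD − I_D R_D = 8.61 − 5.05 × 0.357 = 6.81 V.
V_SD = 6.81 V ≥ V_ov = 1.37 V, confirming saturation.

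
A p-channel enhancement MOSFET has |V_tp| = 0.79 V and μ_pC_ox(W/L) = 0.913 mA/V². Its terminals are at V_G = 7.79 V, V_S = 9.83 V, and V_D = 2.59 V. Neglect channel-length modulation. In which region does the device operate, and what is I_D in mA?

Saturation; I_D = 0.713 mA

V_SG = V_S − V_G = 9.83 − 7.79 = 2.04 V; V_SD = V_S − V_D = 9.83 − 2.59 = 7.24 V.
V_ov = V_SG − |V_tp| = 2.04 − 0.79 = 1.25 V.
Since V_SD = 7.24 V ≥ V_ov = 1.25 V, the device is in saturation.
I_D = ½ k_p V_ov² = 0.5 × 0.913 × 1.25² = 0.713 mA.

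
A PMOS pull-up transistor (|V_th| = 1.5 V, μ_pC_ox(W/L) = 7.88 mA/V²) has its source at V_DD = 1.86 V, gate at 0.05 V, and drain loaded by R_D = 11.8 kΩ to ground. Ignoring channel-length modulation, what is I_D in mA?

I_D = 0.152 mA

V_SG = V_DD − V_G = 1.86 − 0.05 = 1.81 V, so V_ov = 1.81 − 1.5 = 0.31 V.
Assume saturation: I_D = ½ k_p V_ov² = 0.5 × 7.88 × 0.31² = 0.379 mA, giving V_SD = V_DD − I_D R_D = 1.86 − 0.379 × 11.8 = -2.61 V.
But -2.61 V < V_ov = 0.31 V, so the device is actually in triode.
In triode I_D = k_p[V_ov V_SD − ½ V_SD²] and I_D = (V_DD − V_SD)/R_D. Equating: 46.5 V_SD² − 29.83 V_SD + 1.86 = 0, giving V_SD = 0.07 V (the root below V_ov).
I_D = (1.86 − 0.07) / 11.8 = 0.152 mA.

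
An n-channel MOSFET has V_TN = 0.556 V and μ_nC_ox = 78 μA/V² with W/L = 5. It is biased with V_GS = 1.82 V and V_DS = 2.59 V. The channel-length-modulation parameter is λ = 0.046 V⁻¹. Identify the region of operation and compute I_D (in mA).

k_n = μ_nC_ox · (W/L) = 0.39 mA/V².
V_ov = V_GS − V_TN = 1.82 − 0.556 = 1.26 V.
Since V_DS = 2.59 V ≥ V_ov = 1.26 V, the device is in saturation.
I_D = ½ k_n V_ov² (1 + λ V_DS) = 0.5 × 0.39 × 1.26² × (1 + 0.046 × 2.59) = 0.349 mA.

Saturation; I_D = 0.349 mA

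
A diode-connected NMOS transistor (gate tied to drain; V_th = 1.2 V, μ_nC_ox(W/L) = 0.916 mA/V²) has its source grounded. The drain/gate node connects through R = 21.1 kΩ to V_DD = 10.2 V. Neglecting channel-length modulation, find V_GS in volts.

V_GS = 2.11 V

With gate tied to drain, V_GS = V_DS ≥ V_GS − V_th, so the device is in saturation.
KCL at the drain: ½ k_n (V_GS − V_th)² = (V_DD − V_GS)/R.
Let x = V_GS − 1.2. Then 9.66 x² + x − 9 = 0, giving x = 0.915 V (positive root), so V_GS = 2.11 V.
I_D = (V_DD − V_GS)/R = (10.2 − 2.11) / 21.1 = 0.383 mA.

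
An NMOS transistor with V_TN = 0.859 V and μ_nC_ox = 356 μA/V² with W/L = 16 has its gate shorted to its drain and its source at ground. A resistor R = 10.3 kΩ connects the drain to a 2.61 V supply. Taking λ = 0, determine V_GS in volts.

V_GS = 1.09 V

With gate tied to drain, V_GS = V_DS ≥ V_GS − V_TN, so the device is in saturation.
k_n = μ_nC_ox · (W/L) = 5.696 mA/V².
KCL at the drain: ½ k_n (V_GS − V_TN)² = (V_DD − V_GS)/R.
Let x = V_GS − 0.859. Then 29.3 x² + x − 1.751 = 0, giving x = 0.228 V (positive root), so V_GS = 1.09 V.
I_D = (V_DD − V_GS)/R = (2.61 − 1.09) / 10.3 = 0.148 mA.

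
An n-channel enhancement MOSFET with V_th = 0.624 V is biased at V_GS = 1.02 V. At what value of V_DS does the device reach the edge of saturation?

V_DS,sat = 0.396 V

The boundary between triode and saturation is V_DS = V_GS − V_th = V_ov.
V_ov = 1.02 − 0.624 = 0.396 V.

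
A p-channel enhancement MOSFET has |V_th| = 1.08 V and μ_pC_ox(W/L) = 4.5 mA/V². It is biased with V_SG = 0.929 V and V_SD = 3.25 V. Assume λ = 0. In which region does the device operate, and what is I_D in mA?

Cutoff; I_D = 0 mA

V_SG = 0.929 V < |V_th| = 1.08 V, so the transistor is in cutoff.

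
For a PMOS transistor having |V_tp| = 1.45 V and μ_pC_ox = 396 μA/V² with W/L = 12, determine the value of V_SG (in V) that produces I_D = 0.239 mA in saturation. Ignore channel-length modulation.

V_SG = 1.77 V

k_p = μ_pC_ox · (W/L) = 4.752 mA/V².
In saturation I_D = ½ k_p (V_SG − |V_tp|)², so V_SG − |V_tp| = √(2 I_D / k_p) = √(2 × 0.239 / 4.752) = 0.317 V.
V_SG = 1.45 + 0.317 = 1.77 V.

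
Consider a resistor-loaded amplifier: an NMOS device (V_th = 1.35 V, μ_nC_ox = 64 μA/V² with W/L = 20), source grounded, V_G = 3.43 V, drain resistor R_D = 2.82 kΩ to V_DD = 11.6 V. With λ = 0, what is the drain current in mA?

I_D = 2.77 mA

V_GS = V_G = 3.43 V, so V_ov = 3.43 − 1.35 = 2.08 V.
k_n = μ_nC_ox · (W/L) = 1.28 mA/V².
Assume saturation: I_D = ½ k_n V_ov² = 0.5 × 1.28 × 2.08² = 2.77 mA, giving V_DS = V_DD − I_D R_D = 11.6 − 2.77 × 2.82 = 3.79 V.
V_DS = 3.79 V ≥ V_ov = 2.08 V, confirming saturation.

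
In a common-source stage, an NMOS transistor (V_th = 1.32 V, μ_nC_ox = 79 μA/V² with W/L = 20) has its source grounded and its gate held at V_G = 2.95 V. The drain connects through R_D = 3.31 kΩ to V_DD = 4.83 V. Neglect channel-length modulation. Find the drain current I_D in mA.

I_D = 1.28 mA

V_GS = V_G = 2.95 V, so V_ov = 2.95 − 1.32 = 1.63 V.
k_n = μ_nC_ox · (W/L) = 1.58 mA/V².
Assume saturation: I_D = ½ k_n V_ov² = 0.5 × 1.58 × 1.63² = 2.1 mA, giving V_DS = V_DD − I_D R_D = 4.83 − 2.1 × 3.31 = -2.12 V.
But -2.12 V < V_ov = 1.63 V, so the device is actually in triode.
In triode I_D = k_n[V_ov V_DS − ½ V_DS²] and I_D = (V_DD − V_DS)/R_D. Equating: 2.61 V_DS² − 9.525 V_DS + 4.83 = 0, giving V_DS = 0.609 V (the root below V_ov).
I_D = (4.83 − 0.609) / 3.31 = 1.28 mA.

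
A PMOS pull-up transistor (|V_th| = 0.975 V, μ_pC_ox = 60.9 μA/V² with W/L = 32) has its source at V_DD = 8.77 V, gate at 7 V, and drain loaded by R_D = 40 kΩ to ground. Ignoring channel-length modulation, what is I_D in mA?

I_D = 0.215 mA

V_SG = V_DD − V_G = 8.77 − 7 = 1.77 V, so V_ov = 1.77 − 0.975 = 0.795 V.
k_p = μ_pC_ox · (W/L) = 1.949 mA/V².
Assume saturation: I_D = ½ k_p V_ov² = 0.5 × 1.949 × 0.795² = 0.616 mA, giving V_SD = V_DD − I_D R_D = 8.77 − 0.616 × 40 = -15.9 V.
But -15.9 V < V_ov = 0.795 V, so the device is actually in triode.
In triode I_D = k_p[V_ov V_SD − ½ V_SD²] and I_D = (V_DD − V_SD)/R_D. Equating: 39 V_SD² − 62.97 V_SD + 8.77 = 0, giving V_SD = 0.154 V (the root below V_ov).
I_D = (8.77 − 0.154) / 40 = 0.215 mA.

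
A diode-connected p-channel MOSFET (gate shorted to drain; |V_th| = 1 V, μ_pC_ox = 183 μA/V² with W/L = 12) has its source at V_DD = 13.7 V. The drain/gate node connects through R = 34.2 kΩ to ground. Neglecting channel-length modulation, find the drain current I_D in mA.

I_D = 0.355 mA

With gate tied to drain, V_SG = V_SD ≥ V_SG − |V_th|, so the device is in saturation.
k_p = μ_pC_ox · (W/L) = 2.196 mA/V².
KCL at the drain: ½ k_p (V_SG − |V_th|)² = (V_DD − V_SG)/R.
Let x = V_SG − 1. Then 37.6 x² + x − 12.7 = 0, giving x = 0.568 V (positive root), so V_SG = 1.57 V.
I_D = (V_DD − V_SG)/R = (13.7 − 1.57) / 34.2 = 0.355 mA.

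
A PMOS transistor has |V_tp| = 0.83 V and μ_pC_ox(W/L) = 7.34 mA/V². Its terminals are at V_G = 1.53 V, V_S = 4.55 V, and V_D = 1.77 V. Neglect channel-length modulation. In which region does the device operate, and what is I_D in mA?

V_SG = V_S − V_G = 4.55 − 1.53 = 3.02 V; V_SD = V_S − V_D = 4.55 − 1.77 = 2.78 V.
V_ov = V_SG − |V_tp| = 3.02 − 0.83 = 2.19 V.
Since V_SD = 2.78 V ≥ V_ov = 2.19 V, the device is in saturation.
I_D = ½ k_p V_ov² = 0.5 × 7.34 × 2.19² = 17.6 mA.

Saturation; I_D = 17.6 mA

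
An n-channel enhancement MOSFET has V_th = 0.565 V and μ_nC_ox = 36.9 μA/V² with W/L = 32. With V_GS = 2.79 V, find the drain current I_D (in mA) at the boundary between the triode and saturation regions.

At the boundary V_DS = V_ov = V_GS − V_th = 2.79 − 0.565 = 2.23 V.
k_n = μ_nC_ox · (W/L) = 1.181 mA/V².
I_D = ½ k_n V_ov² = 0.5 × 1.181 × 2.23² = 2.92 mA.

I_D = 2.92 mA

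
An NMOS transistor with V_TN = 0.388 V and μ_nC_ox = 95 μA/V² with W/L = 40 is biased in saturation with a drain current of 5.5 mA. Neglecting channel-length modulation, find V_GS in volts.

V_GS = 2.09 V

k_n = μ_nC_ox · (W/L) = 3.8 mA/V².
In saturation I_D = ½ k_n (V_GS − V_TN)², so V_GS − V_TN = √(2 I_D / k_n) = √(2 × 5.5 / 3.8) = 1.7 V.
V_GS = 0.388 + 1.7 = 2.09 V.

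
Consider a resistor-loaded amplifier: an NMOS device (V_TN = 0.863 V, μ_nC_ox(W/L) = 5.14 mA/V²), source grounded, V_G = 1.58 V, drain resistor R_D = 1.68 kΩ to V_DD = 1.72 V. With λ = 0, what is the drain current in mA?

I_D = 0.851 mA

V_GS = V_G = 1.58 V, so V_ov = 1.58 − 0.863 = 0.717 V.
Assume saturation: I_D = ½ k_n V_ov² = 0.5 × 5.14 × 0.717² = 1.32 mA, giving V_DS = V_DD − I_D R_D = 1.72 − 1.32 × 1.68 = -0.5 V.
But -0.5 V < V_ov = 0.717 V, so the device is actually in triode.
In triode I_D = k_n[V_ov V_DS − ½ V_DS²] and I_D = (V_DD − V_DS)/R_D. Equating: 4.32 V_DS² − 7.191 V_DS + 1.72 = 0, giving V_DS = 0.289 V (the root below V_ov).
I_D = (1.72 − 0.289) / 1.68 = 0.851 mA.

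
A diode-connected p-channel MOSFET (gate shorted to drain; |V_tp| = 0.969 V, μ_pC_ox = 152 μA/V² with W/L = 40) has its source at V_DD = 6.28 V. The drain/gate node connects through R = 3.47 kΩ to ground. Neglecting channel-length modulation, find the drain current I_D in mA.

I_D = 1.34 mA

With gate tied to drain, V_SG = V_SD ≥ V_SG − |V_tp|, so the device is in saturation.
k_p = μ_pC_ox · (W/L) = 6.08 mA/V².
KCL at the drain: ½ k_p (V_SG − |V_tp|)² = (V_DD − V_SG)/R.
Let x = V_SG − 0.969. Then 10.5 x² + x − 5.311 = 0, giving x = 0.664 V (positive root), so V_SG = 1.63 V.
I_D = (V_DD − V_SG)/R = (6.28 − 1.63) / 3.47 = 1.34 mA.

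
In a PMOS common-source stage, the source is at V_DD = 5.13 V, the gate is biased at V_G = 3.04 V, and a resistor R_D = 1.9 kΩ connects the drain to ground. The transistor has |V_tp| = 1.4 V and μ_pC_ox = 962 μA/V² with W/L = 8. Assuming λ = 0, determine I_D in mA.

I_D = 1.83 mA

V_SG = V_DD − V_G = 5.13 − 3.04 = 2.09 V, so V_ov = 2.09 − 1.4 = 0.69 V.
k_p = μ_pC_ox · (W/L) = 7.696 mA/V².
Assume saturation: I_D = ½ k_p V_ov² = 0.5 × 7.696 × 0.69² = 1.83 mA, giving V_SD = V_DD − I_D R_D = 5.13 − 1.83 × 1.9 = 1.65 V.
V_SD = 1.65 V ≥ V_ov = 0.69 V, confirming saturation.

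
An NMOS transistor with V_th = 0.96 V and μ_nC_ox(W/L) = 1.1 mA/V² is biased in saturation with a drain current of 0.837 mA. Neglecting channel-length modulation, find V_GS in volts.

V_GS = 2.19 V

In saturation I_D = ½ k_n (V_GS − V_th)², so V_GS − V_th = √(2 I_D / k_n) = √(2 × 0.837 / 1.1) = 1.23 V.
V_GS = 0.96 + 1.23 = 2.19 V.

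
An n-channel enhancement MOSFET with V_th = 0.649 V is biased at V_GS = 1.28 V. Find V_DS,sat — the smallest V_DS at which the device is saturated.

V_DS,sat = 0.631 V

The boundary between triode and saturation is V_DS = V_GS − V_th = V_ov.
V_ov = 1.28 − 0.649 = 0.631 V.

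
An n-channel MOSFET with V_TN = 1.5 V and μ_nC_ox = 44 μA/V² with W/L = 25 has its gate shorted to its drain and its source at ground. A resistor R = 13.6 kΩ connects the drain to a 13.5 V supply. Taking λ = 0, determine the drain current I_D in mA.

I_D = 0.794 mA

With gate tied to drain, V_GS = V_DS ≥ V_GS − V_TN, so the device is in saturation.
k_n = μ_nC_ox · (W/L) = 1.1 mA/V².
KCL at the drain: ½ k_n (V_GS − V_TN)² = (V_DD − V_GS)/R.
Let x = V_GS − 1.5. Then 7.48 x² + x − 12 = 0, giving x = 1.2 V (positive root), so V_GS = 2.7 V.
I_D = (V_DD − V_GS)/R = (13.5 − 2.7) / 13.6 = 0.794 mA.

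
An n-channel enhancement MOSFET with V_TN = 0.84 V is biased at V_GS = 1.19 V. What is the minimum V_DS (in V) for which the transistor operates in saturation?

The boundary between triode and saturation is V_DS = V_GS − V_TN = V_ov.
V_ov = 1.19 − 0.84 = 0.35 V.

V_DS,sat = 0.350 V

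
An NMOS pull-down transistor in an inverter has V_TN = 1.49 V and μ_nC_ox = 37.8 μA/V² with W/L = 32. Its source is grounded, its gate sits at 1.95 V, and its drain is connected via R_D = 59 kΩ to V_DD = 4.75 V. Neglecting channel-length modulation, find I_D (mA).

V_GS = V_G = 1.95 V, so V_ov = 1.95 − 1.49 = 0.46 V.
k_n = μ_nC_ox · (W/L) = 1.21 mA/V².
Assume saturation: I_D = ½ k_n V_ov² = 0.5 × 1.21 × 0.46² = 0.128 mA, giving V_DS = V_DD − I_D R_D = 4.75 − 0.128 × 59 = -2.8 V.
But -2.8 V < V_ov = 0.46 V, so the device is actually in triode.
In triode I_D = k_n[V_ov V_DS − ½ V_DS²] and I_D = (V_DD − V_DS)/R_D. Equating: 35.7 V_DS² − 33.83 V_DS + 4.75 = 0, giving V_DS = 0.171 V (the root below V_ov).
I_D = (4.75 − 0.171) / 59 = 0.0776 mA.

I_D = 0.0776 mA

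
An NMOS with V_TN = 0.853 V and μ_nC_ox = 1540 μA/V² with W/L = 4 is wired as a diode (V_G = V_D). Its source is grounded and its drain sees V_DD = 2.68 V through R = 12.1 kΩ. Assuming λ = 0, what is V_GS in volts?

With gate tied to drain, V_GS = V_DS ≥ V_GS − V_TN, so the device is in saturation.
k_n = μ_nC_ox · (W/L) = 6.16 mA/V².
KCL at the drain: ½ k_n (V_GS − V_TN)² = (V_DD − V_GS)/R.
Let x = V_GS − 0.853. Then 37.3 x² + x − 1.827 = 0, giving x = 0.208 V (positive root), so V_GS = 1.06 V.
I_D = (V_DD − V_GS)/R = (2.68 − 1.06) / 12.1 = 0.134 mA.

V_GS = 1.06 V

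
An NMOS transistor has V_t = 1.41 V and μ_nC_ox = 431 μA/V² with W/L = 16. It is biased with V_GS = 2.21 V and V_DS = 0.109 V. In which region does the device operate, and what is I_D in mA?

k_n = μ_nC_ox · (W/L) = 6.896 mA/V².
V_ov = V_GS − V_t = 2.21 − 1.41 = 0.8 V.
Since V_DS = 0.109 V < V_ov = 0.8 V, the device is in the triode region.
I_D = k_n [V_ov · V_DS − ½ V_DS²] = 6.896 × [0.8 × 0.109 − 0.5 × 0.109²] = 0.56 mA.

Triode; I_D = 0.560 mA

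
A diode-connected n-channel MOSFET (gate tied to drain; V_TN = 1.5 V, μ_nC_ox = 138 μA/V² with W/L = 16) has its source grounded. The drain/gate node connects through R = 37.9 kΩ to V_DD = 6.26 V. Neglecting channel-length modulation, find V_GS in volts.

With gate tied to drain, V_GS = V_DS ≥ V_GS − V_TN, so the device is in saturation.
k_n = μ_nC_ox · (W/L) = 2.208 mA/V².
KCL at the drain: ½ k_n (V_GS − V_TN)² = (V_DD − V_GS)/R.
Let x = V_GS − 1.5. Then 41.8 x² + x − 4.76 = 0, giving x = 0.326 V (positive root), so V_GS = 1.83 V.
I_D = (V_DD − V_GS)/R = (6.26 − 1.83) / 37.9 = 0.117 mA.

V_GS = 1.83 V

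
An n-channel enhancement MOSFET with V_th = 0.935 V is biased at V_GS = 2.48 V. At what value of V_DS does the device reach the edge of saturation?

The boundary between triode and saturation is V_DS = V_GS − V_th = V_ov.
V_ov = 2.48 − 0.935 = 1.54 V.

V_DS,sat = 1.54 V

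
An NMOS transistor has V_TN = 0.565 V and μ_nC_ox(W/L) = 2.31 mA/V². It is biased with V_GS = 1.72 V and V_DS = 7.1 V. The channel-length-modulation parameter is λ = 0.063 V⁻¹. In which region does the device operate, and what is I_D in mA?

V_ov = V_GS − V_TN = 1.72 − 0.565 = 1.16 V.
Since V_DS = 7.1 V ≥ V_ov = 1.16 V, the device is in saturation.
I_D = ½ k_n V_ov² (1 + λ V_DS) = 0.5 × 2.31 × 1.16² × (1 + 0.063 × 7.1) = 2.23 mA.

Saturation; I_D = 2.23 mA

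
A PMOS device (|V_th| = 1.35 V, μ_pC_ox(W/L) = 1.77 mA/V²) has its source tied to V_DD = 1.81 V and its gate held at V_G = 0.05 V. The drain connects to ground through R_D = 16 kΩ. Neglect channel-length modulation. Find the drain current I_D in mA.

I_D = 0.102 mA

V_SG = V_DD − V_G = 1.81 − 0.05 = 1.76 V, so V_ov = 1.76 − 1.35 = 0.41 V.
Assume saturation: I_D = ½ k_p V_ov² = 0.5 × 1.77 × 0.41² = 0.149 mA, giving V_SD = V_DD − I_D R_D = 1.81 − 0.149 × 16 = -0.57 V.
But -0.57 V < V_ov = 0.41 V, so the device is actually in triode.
In triode I_D = k_p[V_ov V_SD − ½ V_SD²] and I_D = (V_DD − V_SD)/R_D. Equating: 14.2 V_SD² − 12.61 V_SD + 1.81 = 0, giving V_SD = 0.18 V (the root below V_ov).
I_D = (1.81 − 0.18) / 16 = 0.102 mA.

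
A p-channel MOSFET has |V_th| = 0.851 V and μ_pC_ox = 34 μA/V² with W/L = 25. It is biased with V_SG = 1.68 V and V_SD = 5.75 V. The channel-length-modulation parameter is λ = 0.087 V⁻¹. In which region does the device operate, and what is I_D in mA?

Saturation; I_D = 0.438 mA

k_p = μ_pC_ox · (W/L) = 0.85 mA/V².
V_ov = V_SG − |V_th| = 1.68 − 0.851 = 0.829 V.
Since V_SD = 5.75 V ≥ V_ov = 0.829 V, the device is in saturation.
I_D = ½ k_p V_ov² (1 + λ V_SD) = 0.5 × 0.85 × 0.829² × (1 + 0.087 × 5.75) = 0.438 mA.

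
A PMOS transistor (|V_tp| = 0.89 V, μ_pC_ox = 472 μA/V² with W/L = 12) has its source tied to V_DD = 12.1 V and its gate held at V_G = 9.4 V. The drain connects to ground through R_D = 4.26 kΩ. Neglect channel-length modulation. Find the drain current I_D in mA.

I_D = 2.77 mA

V_SG = V_DD − V_G = 12.1 − 9.4 = 2.7 V, so V_ov = 2.7 − 0.89 = 1.81 V.
k_p = μ_pC_ox · (W/L) = 5.664 mA/V².
Assume saturation: I_D = ½ k_p V_ov² = 0.5 × 5.664 × 1.81² = 9.28 mA, giving V_SD = V_DD − I_D R_D = 12.1 − 9.28 × 4.26 = -27.4 V.
But -27.4 V < V_ov = 1.81 V, so the device is actually in triode.
In triode I_D = k_p[V_ov V_SD − ½ V_SD²] and I_D = (V_DD − V_SD)/R_D. Equating: 12.1 V_SD² − 44.67 V_SD + 12.1 = 0, giving V_SD = 0.294 V (the root below V_ov).
I_D = (12.1 − 0.294) / 4.26 = 2.77 mA.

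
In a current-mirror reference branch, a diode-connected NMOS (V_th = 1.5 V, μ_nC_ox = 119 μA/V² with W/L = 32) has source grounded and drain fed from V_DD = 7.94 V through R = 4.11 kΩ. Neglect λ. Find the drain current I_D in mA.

With gate tied to drain, V_GS = V_DS ≥ V_GS − V_th, so the device is in saturation.
k_n = μ_nC_ox · (W/L) = 3.808 mA/V².
KCL at the drain: ½ k_n (V_GS − V_th)² = (V_DD − V_GS)/R.
Let x = V_GS − 1.5. Then 7.83 x² + x − 6.44 = 0, giving x = 0.846 V (positive root), so V_GS = 2.35 V.
I_D = (V_DD − V_GS)/R = (7.94 − 2.35) / 4.11 = 1.36 mA.

I_D = 1.36 mA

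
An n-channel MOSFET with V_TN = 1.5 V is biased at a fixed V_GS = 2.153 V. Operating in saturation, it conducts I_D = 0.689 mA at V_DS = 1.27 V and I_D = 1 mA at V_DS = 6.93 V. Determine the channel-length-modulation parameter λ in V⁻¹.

With V_GS fixed, I_D ∝ (1 + λ V_DS) in saturation, so I_D2/I_D1 = (1 + λ V_DS2)/(1 + λ V_DS1).
1/0.689 = 1.451 = (1 + 6.93 λ)/(1 + 1.27 λ).
Solving: λ (I_D1 V_DS2 − I_D2 V_DS1) = I_D2 − I_D1, so λ = (1 − 0.689) / (0.689 × 6.93 − 1 × 1.27) = 0.311 / 3.5 = 0.0887 V⁻¹.

λ = 0.0887 V⁻¹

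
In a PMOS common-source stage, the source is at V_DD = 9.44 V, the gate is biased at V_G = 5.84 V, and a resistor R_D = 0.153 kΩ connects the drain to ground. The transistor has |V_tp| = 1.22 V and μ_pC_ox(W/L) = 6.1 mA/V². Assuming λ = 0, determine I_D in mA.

I_D = 17.3 mA

V_SG = V_DD − V_G = 9.44 − 5.84 = 3.6 V, so V_ov = 3.6 − 1.22 = 2.38 V.
Assume saturation: I_D = ½ k_p V_ov² = 0.5 × 6.1 × 2.38² = 17.3 mA, giving V_SD = V_DD − I_D R_D = 9.44 − 17.3 × 0.153 = 6.8 V.
V_SD = 6.8 V ≥ V_ov = 2.38 V, confirming saturation.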